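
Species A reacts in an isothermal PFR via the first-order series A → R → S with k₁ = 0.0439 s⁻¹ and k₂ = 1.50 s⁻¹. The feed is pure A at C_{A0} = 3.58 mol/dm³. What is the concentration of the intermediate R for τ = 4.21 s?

The intermediate concentration in a first-order A→B→C sequence is C_R = k₁C_{A0}(e^(−k₁τ) − e^(−k₂τ))/(k₂−k₁).
e^(−k₁τ) = e^(−0.0439×4.21) = e^(−0.1848) = 0.8313; e^(−k₂τ) = e^(−6.315) = 0.001809.
C_R = 0.0439×3.58/(1.50−0.0439) × (0.8313−0.001809) = 0.1079×0.8294 = 0.08953 mol/dm³.

0.0895 mol/dm³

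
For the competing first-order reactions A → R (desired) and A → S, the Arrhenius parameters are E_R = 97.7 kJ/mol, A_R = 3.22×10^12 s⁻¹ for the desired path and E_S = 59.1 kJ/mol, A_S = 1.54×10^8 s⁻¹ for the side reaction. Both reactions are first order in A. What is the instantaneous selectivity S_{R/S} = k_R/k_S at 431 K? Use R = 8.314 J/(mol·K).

0.439

With equal orders, S_{R/S} = k_R/k_S = (A_R/A_S)·exp[(E_S−E_R)/(RT)].
(E_S−E_R)/(RT) = (59.1−97.7)×10³/(8.314×431) = -38600/3583 = -10.77.
k_R/k_S = (3.22×10^12/1.54×10^8)·exp(-10.77) = 20909 × 2.098×10^-5 = 0.439.
Since E_R > E_S, raising the temperature improves selectivity toward R.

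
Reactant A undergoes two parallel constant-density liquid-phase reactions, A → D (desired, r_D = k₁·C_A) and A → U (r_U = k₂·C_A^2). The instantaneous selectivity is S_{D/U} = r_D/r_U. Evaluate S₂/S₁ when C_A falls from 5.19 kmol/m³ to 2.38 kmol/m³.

S_{D/U} = (k₁/k₂)·C_A⁻¹, so S₂/S₁ = (C_{A,2}/C_{A,1})⁻¹.
= 5.19/2.38 = 2.18.

2.18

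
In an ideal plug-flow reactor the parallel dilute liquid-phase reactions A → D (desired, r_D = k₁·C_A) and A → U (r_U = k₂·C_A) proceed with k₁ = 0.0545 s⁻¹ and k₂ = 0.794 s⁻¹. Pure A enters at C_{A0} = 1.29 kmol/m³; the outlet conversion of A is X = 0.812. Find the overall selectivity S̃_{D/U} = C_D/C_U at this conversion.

C_A = C_{A0}(1−X) = 0.2425 kmol/m³.
Both paths are first order in A, so the instantaneous fraction to D is constant: dC_D/d(−C_A) = k₁/(k₁+k₂) = 0.06423.
C_D = 0.06423·(C_{A0}−C_A) = 0.06423×1.047 = 0.0673 kmol/m³.
C_U = (C_{A0}−C_A)−C_D = 0.9802 kmol/m³; S̃_{D/U} = 0.06728/0.9802 = 0.0686.

0.0686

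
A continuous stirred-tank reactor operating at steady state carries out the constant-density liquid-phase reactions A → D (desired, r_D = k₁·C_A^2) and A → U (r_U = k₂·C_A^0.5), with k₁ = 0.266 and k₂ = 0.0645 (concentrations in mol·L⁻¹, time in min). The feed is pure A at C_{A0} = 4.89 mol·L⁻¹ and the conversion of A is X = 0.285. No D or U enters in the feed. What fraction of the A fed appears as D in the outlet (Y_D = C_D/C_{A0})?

Exit C_A = C_{A0}(1−X) = 4.89×0.715 = 3.496 mol·L⁻¹.
Rates in a CSTR are evaluated at the outlet concentration: r_D = 0.266×3.496^2 = 3.252, r_U = 0.0645×3.496^0.5 = 0.1206.
Fraction of consumed A going to D: r_D/(r_D+r_U) = 0.9642.
C_D = 0.9642·C_{A0}·X = 0.9642×4.89×0.285 = 1.34 mol·L⁻¹; Y_D = C_D/C_{A0} = 0.275.

0.275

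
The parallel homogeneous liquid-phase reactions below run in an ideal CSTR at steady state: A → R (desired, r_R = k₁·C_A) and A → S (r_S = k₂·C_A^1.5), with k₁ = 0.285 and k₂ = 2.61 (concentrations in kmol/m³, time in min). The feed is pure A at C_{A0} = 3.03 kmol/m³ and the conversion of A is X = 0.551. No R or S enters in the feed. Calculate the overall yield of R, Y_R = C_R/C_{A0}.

0.0472

Exit C_A = C_{A0}(1−X) = 3.03×0.449 = 1.360 kmol/m³.
In a CSTR the entire volume is at exit conditions, so r_R = 0.285×1.360 = 0.3877 and r_S = 2.61×1.360^1.5 = 4.142.
Fraction of consumed A going to R: r_R/(r_R+r_S) = 0.08560.
C_R = 0.08560·C_{A0}·X = 0.08560×3.03×0.551 = 0.143 kmol/m³; Y_R = C_R/C_{A0} = 0.0472.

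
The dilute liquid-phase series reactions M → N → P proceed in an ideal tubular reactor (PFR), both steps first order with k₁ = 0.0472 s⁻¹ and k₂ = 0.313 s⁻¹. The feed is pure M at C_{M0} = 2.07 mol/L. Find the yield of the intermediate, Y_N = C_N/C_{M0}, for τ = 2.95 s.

0.0840

The intermediate concentration in a first-order A→B→C sequence is C_N = k₁C_{M0}(e^(−k₁τ) − e^(−k₂τ))/(k₂−k₁).
e^(−k₁τ) = e^(−0.0472×2.95) = e^(−0.1392) = 0.8700; e^(−k₂τ) = e^(−0.9234) = 0.3972.
C_N = 0.0472×2.07/(0.313−0.0472) × (0.8700−0.3972) = 0.3676×0.4728 = 0.1738 mol/L.
Y_N = C_N/C_{M0} = 0.1738/2.07 = 0.0840.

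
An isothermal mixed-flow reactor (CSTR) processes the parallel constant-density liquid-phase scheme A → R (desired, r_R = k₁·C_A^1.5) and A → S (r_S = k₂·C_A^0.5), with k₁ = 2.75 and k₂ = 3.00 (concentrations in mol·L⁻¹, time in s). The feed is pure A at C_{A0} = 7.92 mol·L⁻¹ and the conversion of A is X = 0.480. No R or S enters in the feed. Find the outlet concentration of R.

3.01 mol·L⁻¹

Exit C_A = C_{A0}(1−X) = 7.92×0.520 = 4.118 mol·L⁻¹.
A CSTR operates uniformly at the exit composition, giving r_R = 22.98 and r_S = 6.088 (each k·C_A^n at C_A = 4.118).
Fraction of consumed A going to R: r_R/(r_R+r_S) = 0.7906.
C_R = 0.7906·C_{A0}·X = 0.7906×7.92×0.480 = 3.01 mol·L⁻¹.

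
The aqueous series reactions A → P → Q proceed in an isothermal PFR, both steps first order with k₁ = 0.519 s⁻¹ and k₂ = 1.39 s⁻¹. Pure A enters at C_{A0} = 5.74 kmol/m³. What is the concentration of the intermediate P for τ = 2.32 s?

0.890 kmol/m³

For first-order series with pure A initially, C_P(τ) = k₁C_{A0}/(k₂−k₁)·(e^(−k₁τ) − e^(−k₂τ)).
e^(−k₁τ) = e^(−0.519×2.32) = e^(−1.204) = 0.3000; e^(−k₂τ) = e^(−3.225) = 0.03976.
C_P = 0.519×5.74/(1.39−0.519) × (0.3000−0.03976) = 3.420×0.2602 = 0.8900 kmol/m³.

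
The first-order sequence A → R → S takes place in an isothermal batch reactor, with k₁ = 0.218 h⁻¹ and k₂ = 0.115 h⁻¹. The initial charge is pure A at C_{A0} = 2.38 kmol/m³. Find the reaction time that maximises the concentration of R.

The intermediate peaks when r₁ = r₂, i.e. k₁e^(−k₁t) = k₂e^(−k₂t), giving t_opt = ln(k₂/k₁)/(k₂−k₁).
= ln(0.115/0.218)/(0.115−0.218) = ln(0.5275)/-0.1030 = -0.6396/-0.1030 = 6.21 h.

6.21 h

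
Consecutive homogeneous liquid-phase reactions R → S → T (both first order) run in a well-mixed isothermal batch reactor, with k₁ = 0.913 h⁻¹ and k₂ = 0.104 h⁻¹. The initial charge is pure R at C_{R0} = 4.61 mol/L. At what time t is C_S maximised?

The intermediate peaks when r₁ = r₂, i.e. k₁e^(−k₁t) = k₂e^(−k₂t), giving t_opt = ln(k₂/k₁)/(k₂−k₁).
= ln(0.104/0.913)/(0.104−0.913) = ln(0.1139)/-0.8090 = -2.172/-0.8090 = 2.69 h.

2.69 h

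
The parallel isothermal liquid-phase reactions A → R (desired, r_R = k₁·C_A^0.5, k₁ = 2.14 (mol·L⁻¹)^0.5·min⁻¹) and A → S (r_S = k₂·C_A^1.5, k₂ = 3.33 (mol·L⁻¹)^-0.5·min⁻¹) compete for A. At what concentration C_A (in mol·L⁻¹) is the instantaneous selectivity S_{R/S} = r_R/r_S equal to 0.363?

S_{R/S} = (k₁/k₂)·C_A⁻¹ ⇒ C_A = (S·k₂/k₁)^(-1).
= (0.363×3.33/2.14)^(-1) = (0.5649)^(-1) = 1.77 mol·L⁻¹.

1.77 mol·L⁻¹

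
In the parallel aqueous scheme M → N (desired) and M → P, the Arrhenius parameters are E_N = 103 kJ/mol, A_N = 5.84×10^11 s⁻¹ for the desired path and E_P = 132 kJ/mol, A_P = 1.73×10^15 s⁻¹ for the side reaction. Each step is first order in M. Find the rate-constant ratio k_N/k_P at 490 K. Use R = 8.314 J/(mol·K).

k_N/k_P = (A_N/A_P)·exp[−(E_N−E_P)/(RT)] = (A_N/A_P)·exp[(E_P−E_N)/(RT)].
(E_P−E_N)/(RT) = (132−103)×10³/(8.314×490) = 29000/4074 = 7.119.
k_N/k_P = (5.84×10^11/1.73×10^15)·exp(7.119) = 3.376×10^-4 × 1235 = 0.417.

0.417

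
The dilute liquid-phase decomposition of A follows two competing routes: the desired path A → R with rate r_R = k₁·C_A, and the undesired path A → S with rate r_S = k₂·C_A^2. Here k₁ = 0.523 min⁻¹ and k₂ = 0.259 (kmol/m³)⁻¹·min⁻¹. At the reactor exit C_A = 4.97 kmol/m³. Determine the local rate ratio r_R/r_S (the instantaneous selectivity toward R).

S_{R/S} = r_R/r_S = (k₁·C_A)/(k₂·C_A^2) = (k₁/k₂)·C_A⁻¹.
= (0.523×4.970) / (0.259×4.970^2) = 2.599/6.398 = 0.406.

0.406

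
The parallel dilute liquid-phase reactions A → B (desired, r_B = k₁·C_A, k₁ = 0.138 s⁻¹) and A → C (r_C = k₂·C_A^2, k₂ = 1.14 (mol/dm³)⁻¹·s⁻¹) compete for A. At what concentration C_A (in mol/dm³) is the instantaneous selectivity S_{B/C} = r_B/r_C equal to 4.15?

0.0292 mol/dm³

S_{B/C} = (k₁/k₂)·C_A⁻¹ ⇒ C_A = (S·k₂/k₁)^(-1).
= (4.15×1.14/0.138)^(-1) = (34.28)^(-1) = 0.0292 mol/dm³.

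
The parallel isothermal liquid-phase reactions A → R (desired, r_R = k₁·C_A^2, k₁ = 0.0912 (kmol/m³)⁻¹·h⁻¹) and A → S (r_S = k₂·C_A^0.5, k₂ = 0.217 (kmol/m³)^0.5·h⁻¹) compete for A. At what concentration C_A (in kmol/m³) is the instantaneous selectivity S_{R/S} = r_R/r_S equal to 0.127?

S_{R/S} = (k₁/k₂)·C_A^1.5 ⇒ C_A = (S·k₂/k₁)^(1/1.5).
= (0.127×0.217/0.0912)^(0.6667) = (0.3022)^(0.6667) = 0.450 kmol/m³.

0.450 kmol/m³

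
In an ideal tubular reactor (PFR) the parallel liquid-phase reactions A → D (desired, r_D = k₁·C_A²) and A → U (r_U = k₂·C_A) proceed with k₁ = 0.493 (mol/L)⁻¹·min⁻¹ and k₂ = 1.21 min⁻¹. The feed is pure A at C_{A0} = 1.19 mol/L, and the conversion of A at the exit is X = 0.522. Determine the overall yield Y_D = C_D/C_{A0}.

C_A = C_{A0}(1−X) = 0.5688 mol/L.
Along a PFR/batch, dC_U/dC_A = −r_U/(r_D+r_U) = −k₂/(k₂+k₁·C_A).
Integrating from C_{A0} to C_A: C_U = (1.21/0.493)·ln[(1.21+0.493·1.19)/(1.21+0.493·0.569)] = 2.454·ln(1.797/1.490) = 0.4587 mol/L.
Then C_D = (C_{A0}−C_A) − C_U = 0.6212 − 0.4587 = 0.1625 mol/L.
Y_D = C_D/C_{A0} = 0.1625/1.19 = 0.137.

0.137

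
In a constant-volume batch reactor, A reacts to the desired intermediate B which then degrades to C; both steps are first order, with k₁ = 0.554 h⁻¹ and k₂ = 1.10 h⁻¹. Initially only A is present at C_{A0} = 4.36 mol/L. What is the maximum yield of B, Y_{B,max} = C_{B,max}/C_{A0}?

Evaluating C_B at t_opt = ln(k₂/k₁)/(k₂−k₁) gives C_{B,max}/C_{A0} = (k₁/k₂)^[k₂/(k₂−k₁)].
= (0.554/1.10)^(1.10/(1.10−0.554)) = (0.5036)^(2.015) = 0.2511.

0.251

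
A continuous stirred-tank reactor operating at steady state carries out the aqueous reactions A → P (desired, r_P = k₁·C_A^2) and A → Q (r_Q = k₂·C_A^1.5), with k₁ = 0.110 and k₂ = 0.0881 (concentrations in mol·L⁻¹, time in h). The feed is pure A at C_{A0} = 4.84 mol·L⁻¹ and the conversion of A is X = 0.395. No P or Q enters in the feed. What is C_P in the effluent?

Exit C_A = C_{A0}(1−X) = 4.84×0.605 = 2.928 mol·L⁻¹.
Rates in a CSTR are evaluated at the outlet concentration: r_P = 0.110×2.928^2 = 0.9432, r_Q = 0.0881×2.928^1.5 = 0.4414.
Fraction of consumed A going to P: r_P/(r_P+r_Q) = 0.6812.
C_P = 0.6812·C_{A0}·X = 0.6812×4.84×0.395 = 1.30 mol·L⁻¹.

1.30 mol·L⁻¹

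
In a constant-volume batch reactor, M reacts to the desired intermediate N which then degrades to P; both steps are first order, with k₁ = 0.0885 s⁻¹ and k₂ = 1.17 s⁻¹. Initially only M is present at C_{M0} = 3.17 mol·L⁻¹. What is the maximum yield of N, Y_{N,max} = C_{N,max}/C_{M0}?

For a first-order series the maximum intermediate yield is C_{N,max}/C_{M0} = (k₁/k₂)^[k₂/(k₂−k₁)].
= (0.0885/1.17)^(1.17/(1.17−0.0885)) = (0.07564)^(1.082) = 0.06124.

0.0612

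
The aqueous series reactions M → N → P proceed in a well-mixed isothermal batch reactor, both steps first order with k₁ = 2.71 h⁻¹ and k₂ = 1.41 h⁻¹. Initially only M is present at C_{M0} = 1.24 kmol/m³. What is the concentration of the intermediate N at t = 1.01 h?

0.455 kmol/m³

The intermediate concentration in a first-order A→B→C sequence is C_N = k₁C_{M0}(e^(−k₁t) − e^(−k₂t))/(k₂−k₁).
e^(−k₁t) = e^(−2.71×1.01) = e^(−2.737) = 0.06476; e^(−k₂t) = e^(−1.424) = 0.2407.
C_N = 2.71×1.24/(1.41−2.71) × (0.06476−0.2407) = (-2.585)×(-0.1760) = 0.4549 kmol/m³.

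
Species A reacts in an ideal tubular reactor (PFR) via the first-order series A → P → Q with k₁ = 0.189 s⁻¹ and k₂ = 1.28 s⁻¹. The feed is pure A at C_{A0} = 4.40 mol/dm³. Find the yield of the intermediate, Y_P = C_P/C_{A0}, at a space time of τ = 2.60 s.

The intermediate concentration in a first-order A→B→C sequence is C_P = k₁C_{A0}(e^(−k₁τ) − e^(−k₂τ))/(k₂−k₁).
e^(−k₁τ) = e^(−0.189×2.60) = e^(−0.4914) = 0.6118; e^(−k₂τ) = e^(−3.328) = 0.03586.
C_P = 0.189×4.40/(1.28−0.189) × (0.6118−0.03586) = 0.7622×0.5759 = 0.4390 mol/dm³.
Y_P = C_P/C_{A0} = 0.4390/4.40 = 0.0998.

0.0998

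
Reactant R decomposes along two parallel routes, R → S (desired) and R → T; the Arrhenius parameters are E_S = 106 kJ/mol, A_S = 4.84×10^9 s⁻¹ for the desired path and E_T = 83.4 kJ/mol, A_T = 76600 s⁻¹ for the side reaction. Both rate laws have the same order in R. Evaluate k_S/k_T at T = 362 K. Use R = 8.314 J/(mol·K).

Since both paths have the same order in R, the concentration cancels and S_{S/T} = k_S/k_T = (A_S/A_T)·exp[(E_T−E_S)/(RT)].
(E_T−E_S)/(RT) = (83.4−106)×10³/(8.314×362) = -22600/3010 = -7.509.
k_S/k_T = (4.84×10^9/76600)·exp(-7.509) = 63185 × 5.481×10^-4 = 34.6.
Since E_S > E_T, raising the temperature improves selectivity toward S.

34.6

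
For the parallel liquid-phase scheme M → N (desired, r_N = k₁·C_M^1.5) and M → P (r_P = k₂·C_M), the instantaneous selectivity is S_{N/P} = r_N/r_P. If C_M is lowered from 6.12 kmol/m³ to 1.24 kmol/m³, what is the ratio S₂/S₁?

S_{N/P} = (k₁/k₂)·C_M^0.5, so S₂/S₁ = (C_{M,2}/C_{M,1})^0.5.
= (1.24/6.12)^0.5 = (0.2026)^0.5 = 0.450.

0.450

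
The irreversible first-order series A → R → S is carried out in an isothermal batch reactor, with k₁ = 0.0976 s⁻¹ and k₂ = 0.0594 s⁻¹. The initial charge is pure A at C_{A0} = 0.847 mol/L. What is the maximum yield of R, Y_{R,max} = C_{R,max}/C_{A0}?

0.462

At the optimum, C_{R,max}/C_{A0} = (k₁/k₂)^[k₂/(k₂−k₁)].
= (0.0976/0.0594)^(0.0594/(0.0594−0.0976)) = (1.643)^(-1.555) = 0.4620.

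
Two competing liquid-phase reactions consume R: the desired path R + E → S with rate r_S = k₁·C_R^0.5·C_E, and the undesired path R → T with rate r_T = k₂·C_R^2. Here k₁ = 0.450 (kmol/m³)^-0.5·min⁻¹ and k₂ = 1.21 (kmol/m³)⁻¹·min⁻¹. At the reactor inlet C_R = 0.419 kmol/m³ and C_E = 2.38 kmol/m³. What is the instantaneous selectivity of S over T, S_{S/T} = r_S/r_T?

3.26

S_{S/T} = r_S/r_T = (k₁·C_R^0.5·C_E)/(k₂·C_R^2) = (k₁/k₂)·C_R^-1.5·C_E.
= (0.450×0.4190^0.5×2.380) / (1.21×0.4190^2) = 0.6933/0.2124 = 3.26.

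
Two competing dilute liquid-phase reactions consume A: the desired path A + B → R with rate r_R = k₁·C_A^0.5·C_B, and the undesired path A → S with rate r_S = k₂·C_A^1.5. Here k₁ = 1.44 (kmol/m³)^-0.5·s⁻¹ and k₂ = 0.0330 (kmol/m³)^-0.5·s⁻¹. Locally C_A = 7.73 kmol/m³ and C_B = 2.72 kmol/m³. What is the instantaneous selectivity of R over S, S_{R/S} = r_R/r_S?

S_{R/S} = r_R/r_S = (k₁·C_A^0.5·C_B)/(k₂·C_A^1.5) = (k₁/k₂)·C_A⁻¹·C_B.
= (1.44×7.730^0.5×2.720) / (0.0330×7.730^1.5) = 10.89/0.7092 = 15.4.
The undesired path is higher order in A, so low C_A (CSTR or dilute feed) favours R.

15.4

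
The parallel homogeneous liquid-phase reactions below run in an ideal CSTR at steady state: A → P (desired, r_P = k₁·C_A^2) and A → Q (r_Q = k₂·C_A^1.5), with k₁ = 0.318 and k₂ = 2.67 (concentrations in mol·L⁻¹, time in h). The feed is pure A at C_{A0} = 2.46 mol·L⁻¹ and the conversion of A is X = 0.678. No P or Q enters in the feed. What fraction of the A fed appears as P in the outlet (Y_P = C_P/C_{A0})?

0.0650

Exit C_A = C_{A0}(1−X) = 2.46×0.322 = 0.7921 mol·L⁻¹.
A CSTR operates uniformly at the exit composition, giving r_P = 0.1995 and r_Q = 1.882 (each k·C_A^n at C_A = 0.7921).
Fraction of consumed A going to P: r_P/(r_P+r_Q) = 0.09584.
C_P = 0.09584·C_{A0}·X = 0.09584×2.46×0.678 = 0.160 mol·L⁻¹; Y_P = C_P/C_{A0} = 0.0650.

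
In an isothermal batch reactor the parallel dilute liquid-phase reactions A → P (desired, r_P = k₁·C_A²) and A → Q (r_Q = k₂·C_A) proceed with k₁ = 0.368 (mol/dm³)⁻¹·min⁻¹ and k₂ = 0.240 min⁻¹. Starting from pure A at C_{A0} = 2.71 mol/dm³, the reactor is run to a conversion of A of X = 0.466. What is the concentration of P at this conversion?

C_A = C_{A0}(1−X) = 1.447 mol/dm³.
Along a PFR/batch, dC_Q/dC_A = −r_Q/(r_P+r_Q) = −k₂/(k₂+k₁·C_A).
Integrating from C_{A0} to C_A: C_Q = (0.240/0.368)·ln[(0.240+0.368·2.71)/(0.240+0.368·1.45)] = 0.6522·ln(1.237/0.7725) = 0.3072 mol/dm³.
Then C_P = (C_{A0}−C_A) − C_Q = 1.263 − 0.3072 = 0.9557 mol/dm³.

0.956 mol/dm³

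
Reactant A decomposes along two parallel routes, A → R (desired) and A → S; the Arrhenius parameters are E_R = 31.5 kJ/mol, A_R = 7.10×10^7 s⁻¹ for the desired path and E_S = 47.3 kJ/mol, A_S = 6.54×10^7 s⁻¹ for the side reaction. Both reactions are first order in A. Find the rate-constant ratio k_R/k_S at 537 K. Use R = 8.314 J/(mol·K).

k_R/k_S = (A_R/A_S)·exp[−(E_R−E_S)/(RT)] = (A_R/A_S)·exp[(E_S−E_R)/(RT)].
(E_S−E_R)/(RT) = (47.3−31.5)×10³/(8.314×537) = 15800/4465 = 3.539.
k_R/k_S = (7.10×10^7/6.54×10^7)·exp(3.539) = 1.086 × 34.43 = 37.4.
Since E_R < E_S, lowering the temperature improves selectivity toward R.

37.4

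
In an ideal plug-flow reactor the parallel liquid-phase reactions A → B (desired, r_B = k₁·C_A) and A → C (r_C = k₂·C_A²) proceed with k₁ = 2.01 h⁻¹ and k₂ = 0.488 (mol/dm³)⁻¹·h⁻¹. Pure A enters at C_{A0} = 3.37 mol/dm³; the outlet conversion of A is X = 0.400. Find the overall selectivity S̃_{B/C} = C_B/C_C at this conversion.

C_A = C_{A0}(1−X) = 2.022 mol/dm³.
Along a PFR/batch, dC_B/dC_A = −r_B/(r_B+r_C) = −k₁/(k₁+k₂·C_A).
Integrating from C_{A0} to C_A: C_B = (2.01/0.488)·ln[(2.01+0.488·3.37)/(2.01+0.488·2.02)] = 4.119·ln(3.655/2.997) = 0.8174 mol/dm³.
C_C = (C_{A0}−C_A)−C_B = 0.5306 mol/dm³; S̃_{B/C} = 0.8174/0.5306 = 1.54.

1.54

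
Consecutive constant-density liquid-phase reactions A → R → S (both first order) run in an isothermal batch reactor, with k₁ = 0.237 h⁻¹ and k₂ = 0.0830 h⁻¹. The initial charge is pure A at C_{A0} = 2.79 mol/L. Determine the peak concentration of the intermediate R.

1.58 mol/L

For a first-order series the maximum intermediate yield is C_{R,max}/C_{A0} = (k₁/k₂)^[k₂/(k₂−k₁)].
= (0.237/0.0830)^(0.0830/(0.0830−0.237)) = (2.855)^(-0.5390) = 0.5681.
C_{R,max} = 0.5681×2.79 = 1.58 mol/L.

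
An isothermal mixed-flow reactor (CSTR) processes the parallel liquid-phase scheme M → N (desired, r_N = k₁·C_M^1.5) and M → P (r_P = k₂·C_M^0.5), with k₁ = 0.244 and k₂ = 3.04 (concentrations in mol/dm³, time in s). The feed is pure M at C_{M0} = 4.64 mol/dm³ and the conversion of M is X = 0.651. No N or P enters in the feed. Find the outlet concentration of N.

0.347 mol/dm³

Exit C_M = C_{M0}(1−X) = 4.64×0.349 = 1.619 mol/dm³.
Rates in a CSTR are evaluated at the outlet concentration: r_N = 0.244×1.619^1.5 = 0.5028, r_P = 3.04×1.619^0.5 = 3.869.
Fraction of consumed M going to N: r_N/(r_N+r_P) = 0.1150.
C_N = 0.1150·C_{M0}·X = 0.1150×4.64×0.651 = 0.347 mol/dm³.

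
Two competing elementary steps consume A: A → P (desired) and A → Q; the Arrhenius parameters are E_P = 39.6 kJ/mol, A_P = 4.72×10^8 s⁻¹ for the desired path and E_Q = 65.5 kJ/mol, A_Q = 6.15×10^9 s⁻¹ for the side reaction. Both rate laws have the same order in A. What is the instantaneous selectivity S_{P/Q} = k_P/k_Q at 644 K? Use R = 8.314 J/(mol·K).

9.68

Since both paths have the same order in A, the concentration cancels and S_{P/Q} = k_P/k_Q = (A_P/A_Q)·exp[(E_Q−E_P)/(RT)].
(E_Q−E_P)/(RT) = (65.5−39.6)×10³/(8.314×644) = 25900/5354 = 4.837.
k_P/k_Q = (4.72×10^8/6.15×10^9)·exp(4.837) = 0.07675 × 126.1 = 9.68.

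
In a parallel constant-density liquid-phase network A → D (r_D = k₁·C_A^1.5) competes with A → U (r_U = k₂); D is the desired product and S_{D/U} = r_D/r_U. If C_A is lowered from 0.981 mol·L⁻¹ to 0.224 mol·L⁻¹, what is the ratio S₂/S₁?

S_{D/U} = (k₁/k₂)·C_A^1.5, so S₂/S₁ = (C_{A,2}/C_{A,1})^1.5.
= (0.224/0.981)^1.5 = (0.2283)^1.5 = 0.109.

0.109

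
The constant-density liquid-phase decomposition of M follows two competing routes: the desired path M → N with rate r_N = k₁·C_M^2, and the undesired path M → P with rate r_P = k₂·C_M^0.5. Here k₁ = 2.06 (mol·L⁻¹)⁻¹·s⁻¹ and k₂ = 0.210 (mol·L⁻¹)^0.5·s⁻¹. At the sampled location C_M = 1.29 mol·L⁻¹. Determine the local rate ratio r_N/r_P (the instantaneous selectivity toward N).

S_{N/P} = r_N/r_P = (k₁·C_M^2)/(k₂·C_M^0.5) = (k₁/k₂)·C_M^1.5.
= (2.06×1.290^2) / (0.210×1.290^0.5) = 3.428/0.2385 = 14.4.

14.4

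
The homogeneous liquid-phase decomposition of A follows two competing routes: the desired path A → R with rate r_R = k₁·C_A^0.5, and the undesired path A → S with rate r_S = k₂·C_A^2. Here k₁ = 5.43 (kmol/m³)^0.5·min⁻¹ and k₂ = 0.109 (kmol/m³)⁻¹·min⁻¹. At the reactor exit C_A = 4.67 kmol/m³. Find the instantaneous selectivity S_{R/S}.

S_{R/S} = r_R/r_S = (k₁·C_A^0.5)/(k₂·C_A^2) = (k₁/k₂)·C_A^-1.5.
= (5.43×4.670^0.5) / (0.109×4.670^2) = 11.73/2.377 = 4.94.
The undesired path is higher order in A, so low C_A (CSTR or dilute feed) favours R.

4.94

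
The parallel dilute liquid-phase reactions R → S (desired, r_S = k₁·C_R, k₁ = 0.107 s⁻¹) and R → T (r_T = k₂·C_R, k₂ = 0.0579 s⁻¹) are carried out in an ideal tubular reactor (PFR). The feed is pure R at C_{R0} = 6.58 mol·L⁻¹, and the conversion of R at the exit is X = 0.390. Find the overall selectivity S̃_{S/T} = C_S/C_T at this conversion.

1.85

C_R = C_{R0}(1−X) = 4.014 mol·L⁻¹.
Both paths are first order in R, so the instantaneous fraction to S is constant: dC_S/d(−C_R) = k₁/(k₁+k₂) = 0.6489.
C_S = 0.6489·(C_{R0}−C_R) = 0.6489×2.566 = 1.67 mol·L⁻¹.
C_T = (C_{R0}−C_R)−C_S = 0.9010 mol·L⁻¹; S̃_{S/T} = 1.665/0.9010 = 1.85.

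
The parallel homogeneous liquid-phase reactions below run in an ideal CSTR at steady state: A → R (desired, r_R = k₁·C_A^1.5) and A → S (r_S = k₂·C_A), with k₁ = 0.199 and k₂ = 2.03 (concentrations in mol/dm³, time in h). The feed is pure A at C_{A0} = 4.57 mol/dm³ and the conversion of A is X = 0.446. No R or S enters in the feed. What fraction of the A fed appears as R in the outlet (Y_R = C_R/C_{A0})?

0.0602

Exit C_A = C_{A0}(1−X) = 4.57×0.554 = 2.532 mol/dm³.
Rates in a CSTR are evaluated at the outlet concentration: r_R = 0.199×2.532^1.5 = 0.8017, r_S = 2.03×2.532 = 5.140.
Fraction of consumed A going to R: r_R/(r_R+r_S) = 0.1349.
C_R = 0.1349·C_{A0}·X = 0.1349×4.57×0.446 = 0.275 mol/dm³; Y_R = C_R/C_{A0} = 0.0602.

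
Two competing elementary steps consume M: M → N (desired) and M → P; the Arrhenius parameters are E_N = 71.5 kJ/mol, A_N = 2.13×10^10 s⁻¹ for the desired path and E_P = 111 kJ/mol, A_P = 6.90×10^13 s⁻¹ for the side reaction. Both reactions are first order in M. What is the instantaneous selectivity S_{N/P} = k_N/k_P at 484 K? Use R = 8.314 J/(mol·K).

5.66

k_N/k_P = (A_N/A_P)·exp[−(E_N−E_P)/(RT)] = (A_N/A_P)·exp[(E_P−E_N)/(RT)].
(E_P−E_N)/(RT) = (111−71.5)×10³/(8.314×484) = 39500/4024 = 9.816.
k_N/k_P = (2.13×10^10/6.90×10^13)·exp(9.816) = 3.087×10^-4 × 18328 = 5.66.
Since E_N < E_P, lowering the temperature improves selectivity toward N.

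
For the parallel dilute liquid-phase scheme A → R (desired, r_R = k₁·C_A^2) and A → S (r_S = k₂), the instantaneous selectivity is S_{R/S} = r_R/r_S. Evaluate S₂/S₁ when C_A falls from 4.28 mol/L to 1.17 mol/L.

0.0747

S_{R/S} = (k₁/k₂)·C_A^2, so S₂/S₁ = (C_{A,2}/C_{A,1})^2.
= (1.17/4.28)^2 = (0.2734)^2 = 0.0747.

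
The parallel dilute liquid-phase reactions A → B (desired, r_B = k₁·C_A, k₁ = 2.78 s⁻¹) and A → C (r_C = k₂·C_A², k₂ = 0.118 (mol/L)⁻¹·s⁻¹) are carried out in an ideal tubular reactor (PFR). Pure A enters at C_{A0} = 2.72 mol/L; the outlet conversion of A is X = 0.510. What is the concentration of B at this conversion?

C_A = C_{A0}(1−X) = 1.333 mol/L.
Along a PFR/batch, dC_B/dC_A = −r_B/(r_B+r_C) = −k₁/(k₁+k₂·C_A).
Integrating from C_{A0} to C_A: C_B = (2.78/0.118)·ln[(2.78+0.118·2.72)/(2.78+0.118·1.33)] = 23.56·ln(3.101/2.937) = 1.278 mol/L.

1.28 mol/L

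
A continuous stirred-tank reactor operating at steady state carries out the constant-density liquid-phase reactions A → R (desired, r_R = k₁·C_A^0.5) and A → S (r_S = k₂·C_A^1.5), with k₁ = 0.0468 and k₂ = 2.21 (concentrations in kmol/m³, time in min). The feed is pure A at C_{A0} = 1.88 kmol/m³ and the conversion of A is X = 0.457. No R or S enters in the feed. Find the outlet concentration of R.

Exit C_A = C_{A0}(1−X) = 1.88×0.543 = 1.021 kmol/m³.
In a CSTR the entire volume is at exit conditions, so r_R = 0.0468×1.021^0.5 = 0.04729 and r_S = 2.21×1.021^1.5 = 2.279.
Fraction of consumed A going to R: r_R/(r_R+r_S) = 0.02032.
C_R = 0.02032·C_{A0}·X = 0.02032×1.88×0.457 = 0.0175 kmol/m³.

0.0175 kmol/m³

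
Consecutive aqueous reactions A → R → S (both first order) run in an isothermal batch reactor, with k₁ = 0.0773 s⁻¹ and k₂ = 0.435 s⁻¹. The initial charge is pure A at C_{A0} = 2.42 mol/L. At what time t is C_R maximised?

4.83 s

For first-order series the maximum of C_R occurs at t_opt = ln(k₂/k₁)/(k₂−k₁).
= ln(0.435/0.0773)/(0.435−0.0773) = ln(5.627)/0.3577 = 1.728/0.3577 = 4.83 s.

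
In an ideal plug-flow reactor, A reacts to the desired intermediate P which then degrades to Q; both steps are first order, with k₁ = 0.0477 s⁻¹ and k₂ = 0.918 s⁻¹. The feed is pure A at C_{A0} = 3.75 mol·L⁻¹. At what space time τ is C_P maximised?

The intermediate peaks when r₁ = r₂, i.e. k₁e^(−k₁τ) = k₂e^(−k₂τ), giving τ_opt = ln(k₂/k₁)/(k₂−k₁).
= ln(0.918/0.0477)/(0.918−0.0477) = ln(19.25)/0.8703 = 2.957/0.8703 = 3.40 s.

3.40 s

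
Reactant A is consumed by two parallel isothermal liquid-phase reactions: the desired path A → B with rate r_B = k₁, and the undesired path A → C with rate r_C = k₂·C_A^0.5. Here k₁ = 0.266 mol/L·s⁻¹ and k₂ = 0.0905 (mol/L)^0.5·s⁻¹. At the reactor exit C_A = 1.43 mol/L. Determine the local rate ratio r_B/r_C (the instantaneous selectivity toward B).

2.46

S_{B/C} = r_B/r_C = (k₁)/(k₂·C_A^0.5) = (k₁/k₂)·C_A^-0.5.
= (0.266) / (0.0905×1.430^0.5) = 0.2660/0.1082 = 2.46.
The undesired path is higher order in A, so low C_A (CSTR or dilute feed) favours B.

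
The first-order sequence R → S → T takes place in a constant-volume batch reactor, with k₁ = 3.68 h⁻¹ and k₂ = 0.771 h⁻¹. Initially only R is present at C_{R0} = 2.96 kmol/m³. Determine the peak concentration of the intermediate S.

At the optimum, C_{S,max}/C_{R0} = (k₁/k₂)^[k₂/(k₂−k₁)].
= (3.68/0.771)^(0.771/(0.771−3.68)) = (4.773)^(-0.2650) = 0.6608.
C_{S,max} = 0.6608×2.96 = 1.96 kmol/m³.

1.96 kmol/m³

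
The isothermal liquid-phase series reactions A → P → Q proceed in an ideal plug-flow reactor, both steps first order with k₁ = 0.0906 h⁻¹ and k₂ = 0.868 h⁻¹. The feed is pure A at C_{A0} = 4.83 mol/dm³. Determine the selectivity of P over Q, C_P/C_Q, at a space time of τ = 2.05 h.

For first-order series with pure A initially, C_P(τ) = k₁C_{A0}/(k₂−k₁)·(e^(−k₁τ) − e^(−k₂τ)).
e^(−k₁τ) = e^(−0.0906×2.05) = e^(−0.1857) = 0.8305; e^(−k₂τ) = e^(−1.779) = 0.1687.
C_P = 0.0906×4.83/(0.868−0.0906) × (0.8305−0.1687) = 0.5629×0.6618 = 0.3725 mol/dm³.
C_A = C_{A0}e^(−k₁τ) = 4.011 mol/dm³, so C_Q = C_{A0}−C_A−C_P = 0.4462 mol/dm³; C_P/C_Q = 0.835.

0.835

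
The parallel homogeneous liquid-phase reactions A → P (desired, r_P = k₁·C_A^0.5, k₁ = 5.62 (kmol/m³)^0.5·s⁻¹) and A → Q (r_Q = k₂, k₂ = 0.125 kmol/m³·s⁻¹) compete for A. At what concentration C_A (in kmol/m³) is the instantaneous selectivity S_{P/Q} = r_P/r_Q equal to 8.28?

0.0339 kmol/m³

S_{P/Q} = (k₁/k₂)·C_A^0.5 ⇒ C_A = (S·k₂/k₁)^(2).
= (8.28×0.125/5.62)^(2) = (0.1842)^(2) = 0.0339 kmol/m³.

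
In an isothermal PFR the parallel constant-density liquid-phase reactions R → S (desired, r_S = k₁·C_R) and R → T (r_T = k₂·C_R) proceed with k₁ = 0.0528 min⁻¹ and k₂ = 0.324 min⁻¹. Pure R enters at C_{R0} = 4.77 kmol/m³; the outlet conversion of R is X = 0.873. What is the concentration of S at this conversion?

0.584 kmol/m³

C_R = C_{R0}(1−X) = 0.6058 kmol/m³.
Both paths are first order in R, so the instantaneous fraction to S is constant: dC_S/d(−C_R) = k₁/(k₁+k₂) = 0.1401.
C_S = 0.1401·(C_{R0}−C_R) = 0.1401×4.164 = 0.584 kmol/m³.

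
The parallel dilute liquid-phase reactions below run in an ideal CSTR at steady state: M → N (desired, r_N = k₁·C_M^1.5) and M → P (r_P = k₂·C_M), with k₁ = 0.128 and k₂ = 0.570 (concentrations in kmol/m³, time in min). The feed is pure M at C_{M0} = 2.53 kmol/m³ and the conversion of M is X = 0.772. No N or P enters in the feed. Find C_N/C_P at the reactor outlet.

Exit C_M = C_{M0}(1−X) = 2.53×0.228 = 0.5768 kmol/m³.
A CSTR operates uniformly at the exit composition, giving r_N = 0.05608 and r_P = 0.3288 (each k·C_M^n at C_M = 0.5768).
Overall selectivity = C_N/C_P = r_Nτ/(r_Pτ) = r_N/r_P = 0.171.

0.171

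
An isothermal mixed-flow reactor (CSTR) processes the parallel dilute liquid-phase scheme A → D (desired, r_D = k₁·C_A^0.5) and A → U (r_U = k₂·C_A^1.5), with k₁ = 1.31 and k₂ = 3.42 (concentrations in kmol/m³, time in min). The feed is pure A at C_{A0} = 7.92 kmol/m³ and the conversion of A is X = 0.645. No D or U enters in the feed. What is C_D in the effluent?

Exit C_A = C_{A0}(1−X) = 7.92×0.355 = 2.812 kmol/m³.
Rates in a CSTR are evaluated at the outlet concentration: r_D = 1.31×2.812^0.5 = 2.197, r_U = 3.42×2.812^1.5 = 16.12.
Fraction of consumed A going to D: r_D/(r_D+r_U) = 0.1199.
C_D = 0.1199·C_{A0}·X = 0.1199×7.92×0.645 = 0.613 kmol/m³.

0.613 kmol/m³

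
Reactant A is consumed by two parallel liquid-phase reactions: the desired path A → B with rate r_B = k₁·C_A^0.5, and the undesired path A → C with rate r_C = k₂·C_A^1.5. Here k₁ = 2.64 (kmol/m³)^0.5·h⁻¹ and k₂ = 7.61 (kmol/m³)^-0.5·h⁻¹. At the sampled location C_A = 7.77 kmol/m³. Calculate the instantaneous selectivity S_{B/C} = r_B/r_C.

0.0446

S_{B/C} = r_B/r_C = (k₁·C_A^0.5)/(k₂·C_A^1.5) = (k₁/k₂)·C_A⁻¹.
= (2.64×7.770^0.5) / (7.61×7.770^1.5) = 7.359/164.8 = 0.0446.
The undesired path is higher order in A, so low C_A (CSTR or dilute feed) favours B.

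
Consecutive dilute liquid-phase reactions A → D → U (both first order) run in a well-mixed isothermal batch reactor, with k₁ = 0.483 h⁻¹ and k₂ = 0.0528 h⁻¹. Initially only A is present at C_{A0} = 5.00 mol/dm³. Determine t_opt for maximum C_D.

For first-order series the maximum of C_D occurs at t_opt = ln(k₂/k₁)/(k₂−k₁).
= ln(0.0528/0.483)/(0.0528−0.483) = ln(0.1093)/-0.4302 = -2.214/-0.4302 = 5.15 h.

5.15 h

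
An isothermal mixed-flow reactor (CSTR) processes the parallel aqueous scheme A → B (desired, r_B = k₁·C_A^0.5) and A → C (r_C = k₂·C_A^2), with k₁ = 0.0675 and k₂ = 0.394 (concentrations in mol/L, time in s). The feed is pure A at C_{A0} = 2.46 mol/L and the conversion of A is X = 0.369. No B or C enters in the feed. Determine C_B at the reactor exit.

0.0739 mol/L

Exit C_A = C_{A0}(1−X) = 2.46×0.631 = 1.552 mol/L.
In a CSTR the entire volume is at exit conditions, so r_B = 0.0675×1.552^0.5 = 0.08410 and r_C = 0.394×1.552^2 = 0.9493.
Fraction of consumed A going to B: r_B/(r_B+r_C) = 0.08138.
C_B = 0.08138·C_{A0}·X = 0.08138×2.46×0.369 = 0.0739 mol/L.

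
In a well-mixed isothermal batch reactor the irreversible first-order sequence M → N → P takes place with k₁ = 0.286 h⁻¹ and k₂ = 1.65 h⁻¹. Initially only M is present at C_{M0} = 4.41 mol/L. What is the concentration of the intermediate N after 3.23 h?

The intermediate concentration in a first-order A→B→C sequence is C_N = k₁C_{M0}(e^(−k₁t) − e^(−k₂t))/(k₂−k₁).
e^(−k₁t) = e^(−0.286×3.23) = e^(−0.9238) = 0.3970; e^(−k₂t) = e^(−5.329) = 0.004846.
C_N = 0.286×4.41/(1.65−0.286) × (0.3970−0.004846) = 0.9247×0.3922 = 0.3626 mol/L.

0.363 mol/L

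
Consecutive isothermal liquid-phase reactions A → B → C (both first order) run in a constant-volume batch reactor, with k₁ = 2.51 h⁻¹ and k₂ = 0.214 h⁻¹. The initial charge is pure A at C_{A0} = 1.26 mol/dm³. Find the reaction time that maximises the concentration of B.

1.07 h

The intermediate peaks when r₁ = r₂, i.e. k₁e^(−k₁t) = k₂e^(−k₂t), giving t_opt = ln(k₂/k₁)/(k₂−k₁).
= ln(0.214/2.51)/(0.214−2.51) = ln(0.08526)/-2.296 = -2.462/-2.296 = 1.07 h.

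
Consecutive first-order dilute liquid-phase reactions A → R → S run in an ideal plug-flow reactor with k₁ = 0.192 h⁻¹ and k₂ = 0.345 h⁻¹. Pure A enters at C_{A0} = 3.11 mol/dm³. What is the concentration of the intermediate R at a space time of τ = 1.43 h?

0.583 mol/dm³

The intermediate concentration in a first-order A→B→C sequence is C_R = k₁C_{A0}(e^(−k₁τ) − e^(−k₂τ))/(k₂−k₁).
e^(−k₁τ) = e^(−0.192×1.43) = e^(−0.2746) = 0.7599; e^(−k₂τ) = e^(−0.4933) = 0.6106.
C_R = 0.192×3.11/(0.345−0.192) × (0.7599−0.6106) = 3.903×0.1493 = 0.5828 mol/dm³.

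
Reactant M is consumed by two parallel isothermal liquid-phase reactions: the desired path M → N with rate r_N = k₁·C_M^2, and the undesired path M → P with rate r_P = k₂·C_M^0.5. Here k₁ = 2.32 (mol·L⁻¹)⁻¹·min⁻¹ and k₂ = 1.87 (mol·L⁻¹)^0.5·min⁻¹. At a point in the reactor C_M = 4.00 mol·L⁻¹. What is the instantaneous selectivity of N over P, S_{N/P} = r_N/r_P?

S_{N/P} = r_N/r_P = (k₁·C_M^2)/(k₂·C_M^0.5) = (k₁/k₂)·C_M^1.5.
= (2.32×4.000^2) / (1.87×4.000^0.5) = 37.12/3.740 = 9.93.

9.93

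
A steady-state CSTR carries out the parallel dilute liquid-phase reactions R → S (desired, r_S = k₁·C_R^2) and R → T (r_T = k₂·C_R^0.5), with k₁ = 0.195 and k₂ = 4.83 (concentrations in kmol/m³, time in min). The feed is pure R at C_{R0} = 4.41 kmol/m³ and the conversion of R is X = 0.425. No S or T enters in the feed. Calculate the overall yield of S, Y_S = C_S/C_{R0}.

0.0596

Exit C_R = C_{R0}(1−X) = 4.41×0.575 = 2.536 kmol/m³.
Rates in a CSTR are evaluated at the outlet concentration: r_S = 0.195×2.536^2 = 1.254, r_T = 4.83×2.536^0.5 = 7.691.
Fraction of consumed R going to S: r_S/(r_S+r_T) = 0.1402.
C_S = 0.1402·C_{R0}·X = 0.1402×4.41×0.425 = 0.263 kmol/m³; Y_S = C_S/C_{R0} = 0.0596.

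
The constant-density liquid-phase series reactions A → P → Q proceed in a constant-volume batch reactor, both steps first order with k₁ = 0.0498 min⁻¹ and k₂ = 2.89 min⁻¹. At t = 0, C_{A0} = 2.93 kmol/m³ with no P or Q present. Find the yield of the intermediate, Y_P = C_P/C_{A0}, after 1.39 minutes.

Solving the coupled first-order balances gives C_P(t) = [k₁/(k₂−k₁)]·C_{A0}·(e^(−k₁t) − e^(−k₂t)).
e^(−k₁t) = e^(−0.0498×1.39) = e^(−0.06922) = 0.9331; e^(−k₂t) = e^(−4.017) = 0.01801.
C_P = 0.0498×2.93/(2.89−0.0498) × (0.9331−0.01801) = 0.05137×0.9151 = 0.04701 kmol/m³.
Y_P = C_P/C_{A0} = 0.04701/2.93 = 0.0160.

0.0160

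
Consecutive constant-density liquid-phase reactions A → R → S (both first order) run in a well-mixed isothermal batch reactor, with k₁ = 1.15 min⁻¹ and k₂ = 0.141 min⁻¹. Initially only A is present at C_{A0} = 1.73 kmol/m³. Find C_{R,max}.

1.29 kmol/m³

Evaluating C_R at t_opt = ln(k₂/k₁)/(k₂−k₁) gives C_{R,max}/C_{A0} = (k₁/k₂)^[k₂/(k₂−k₁)].
= (1.15/0.141)^(0.141/(0.141−1.15)) = (8.156)^(-0.1397) = 0.7458.
C_{R,max} = 0.7458×1.73 = 1.29 kmol/m³.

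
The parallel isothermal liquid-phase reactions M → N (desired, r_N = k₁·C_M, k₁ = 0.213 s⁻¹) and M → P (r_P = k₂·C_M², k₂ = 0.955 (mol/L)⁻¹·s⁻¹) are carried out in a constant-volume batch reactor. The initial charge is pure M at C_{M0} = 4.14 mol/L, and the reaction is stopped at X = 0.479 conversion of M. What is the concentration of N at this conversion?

C_M = C_{M0}(1−X) = 2.157 mol/L.
Along a PFR/batch, dC_N/dC_M = −r_N/(r_N+r_P) = −k₁/(k₁+k₂·C_M).
Integrating from C_{M0} to C_M: C_N = (0.213/0.955)·ln[(0.213+0.955·4.14)/(0.213+0.955·2.16)] = 0.2230·ln(4.167/2.273) = 0.1352 mol/L.

0.135 mol/L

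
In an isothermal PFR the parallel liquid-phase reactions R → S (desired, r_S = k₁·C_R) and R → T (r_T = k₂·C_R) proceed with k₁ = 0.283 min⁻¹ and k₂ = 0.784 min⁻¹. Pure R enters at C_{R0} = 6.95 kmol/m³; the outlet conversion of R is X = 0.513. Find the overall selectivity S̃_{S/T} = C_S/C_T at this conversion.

C_R = C_{R0}(1−X) = 3.385 kmol/m³.
Both paths are first order in R, so the instantaneous fraction to S is constant: dC_S/d(−C_R) = k₁/(k₁+k₂) = 0.2652.
C_S = 0.2652·(C_{R0}−C_R) = 0.2652×3.565 = 0.946 kmol/m³.
C_T = (C_{R0}−C_R)−C_S = 2.620 kmol/m³; S̃_{S/T} = 0.9456/2.620 = 0.361.

0.361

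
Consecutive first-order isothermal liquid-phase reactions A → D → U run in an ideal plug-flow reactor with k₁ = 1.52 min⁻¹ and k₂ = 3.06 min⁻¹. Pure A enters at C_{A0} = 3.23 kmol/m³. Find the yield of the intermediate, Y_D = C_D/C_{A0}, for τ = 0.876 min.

0.193

For first-order series with pure A initially, C_D(τ) = k₁C_{A0}/(k₂−k₁)·(e^(−k₁τ) − e^(−k₂τ)).
e^(−k₁τ) = e^(−1.52×0.876) = e^(−1.332) = 0.2641; e^(−k₂τ) = e^(−2.681) = 0.06852.
C_D = 1.52×3.23/(3.06−1.52) × (0.2641−0.06852) = 3.188×0.1956 = 0.6234 kmol/m³.
Y_D = C_D/C_{A0} = 0.6234/3.23 = 0.193.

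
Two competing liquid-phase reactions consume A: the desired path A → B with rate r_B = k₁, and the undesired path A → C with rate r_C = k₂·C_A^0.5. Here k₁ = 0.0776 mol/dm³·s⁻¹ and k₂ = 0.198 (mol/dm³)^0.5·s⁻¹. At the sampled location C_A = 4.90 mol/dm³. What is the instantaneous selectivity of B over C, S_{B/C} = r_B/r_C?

S_{B/C} = r_B/r_C = (k₁)/(k₂·C_A^0.5) = (k₁/k₂)·C_A^-0.5.
= (0.0776) / (0.198×4.900^0.5) = 0.07760/0.4383 = 0.177.
The undesired path is higher order in A, so low C_A (CSTR or dilute feed) favours B.

0.177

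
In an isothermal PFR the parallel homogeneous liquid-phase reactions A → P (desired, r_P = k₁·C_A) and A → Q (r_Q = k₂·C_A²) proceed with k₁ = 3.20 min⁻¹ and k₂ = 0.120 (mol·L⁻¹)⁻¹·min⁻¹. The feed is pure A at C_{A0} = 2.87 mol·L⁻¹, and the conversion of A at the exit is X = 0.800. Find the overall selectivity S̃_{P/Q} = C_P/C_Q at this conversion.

15.6

C_A = C_{A0}(1−X) = 0.5740 mol·L⁻¹.
Along a PFR/batch, dC_P/dC_A = −r_P/(r_P+r_Q) = −k₁/(k₁+k₂·C_A).
Integrating from C_{A0} to C_A: C_P = (3.20/0.120)·ln[(3.20+0.120·2.87)/(3.20+0.120·0.574)] = 26.67·ln(3.544/3.269) = 2.158 mol·L⁻¹.
C_Q = (C_{A0}−C_A)−C_P = 0.1381 mol·L⁻¹; S̃_{P/Q} = 2.158/0.1381 = 15.6.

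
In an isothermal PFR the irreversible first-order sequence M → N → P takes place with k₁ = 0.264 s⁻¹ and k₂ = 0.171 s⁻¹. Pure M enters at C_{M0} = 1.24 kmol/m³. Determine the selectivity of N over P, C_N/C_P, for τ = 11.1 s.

0.407

Solving the coupled first-order balances gives C_N(τ) = [k₁/(k₂−k₁)]·C_{M0}·(e^(−k₁τ) − e^(−k₂τ)).
e^(−k₁τ) = e^(−0.264×11.1) = e^(−2.930) = 0.05338; e^(−k₂τ) = e^(−1.898) = 0.1499.
C_N = 0.264×1.24/(0.171−0.264) × (0.05338−0.1499) = (-3.520)×(-0.09648) = 0.3396 kmol/m³.
C_M = C_{M0}e^(−k₁τ) = 0.06619 kmol/m³, so C_P = C_{M0}−C_M−C_N = 0.8342 kmol/m³; C_N/C_P = 0.407.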